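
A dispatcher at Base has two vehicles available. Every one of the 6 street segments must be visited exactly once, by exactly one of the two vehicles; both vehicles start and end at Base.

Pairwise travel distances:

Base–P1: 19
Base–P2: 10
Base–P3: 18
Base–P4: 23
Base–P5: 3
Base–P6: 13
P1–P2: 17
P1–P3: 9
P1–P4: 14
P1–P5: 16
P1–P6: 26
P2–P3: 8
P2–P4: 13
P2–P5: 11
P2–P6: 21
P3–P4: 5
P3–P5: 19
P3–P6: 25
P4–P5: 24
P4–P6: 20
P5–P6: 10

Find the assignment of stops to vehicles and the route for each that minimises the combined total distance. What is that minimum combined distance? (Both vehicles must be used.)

80 — the smallest possible combined total.

Check every non-empty split of the stops between the two vehicles; for each half take its own optimal tour:
  {P1} + {P2, P3, P4, P5, P6}: 38 + 56 = 94
  {P2} + {P1, P3, P4, P5, P6}: 20 + 66 = 86
  {P1, P2} + {P3, P4, P5, P6}: 46 + 56 = 102
  {P3} + {P1, P2, P4, P5, P6}: 36 + 74 = 110
  {P1, P3} + {P2, P4, P5, P6}: 46 + 56 = 102
  {P2, P3} + {P1, P4, P5, P6}: 36 + 66 = 102
  … (31 splits in total)
  {P5} + {P1, P2, P3, P4, P6}: 6 + 74 = 80  ← best
Best: vehicle 1 Base → P5 → Base = 6; vehicle 2 Base → P2 → P1 → P3 → P4 → P6 → Base = 74; combined 80.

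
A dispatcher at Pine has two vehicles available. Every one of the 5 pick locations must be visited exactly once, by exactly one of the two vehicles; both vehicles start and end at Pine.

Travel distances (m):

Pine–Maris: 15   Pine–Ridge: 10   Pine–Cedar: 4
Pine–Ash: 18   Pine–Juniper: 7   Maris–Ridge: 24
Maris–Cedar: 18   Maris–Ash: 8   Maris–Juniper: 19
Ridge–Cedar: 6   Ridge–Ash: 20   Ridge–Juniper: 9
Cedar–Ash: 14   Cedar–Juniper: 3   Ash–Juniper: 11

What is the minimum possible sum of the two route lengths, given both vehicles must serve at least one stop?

Minimum combined distance: 61 m.

Check every non-empty split of the stops between the two vehicles; for each half take its own optimal tour:
  {Maris} + {Ridge, Cedar, Ash, Juniper}: 30 + 48 = 78
  {Ridge} + {Maris, Cedar, Ash, Juniper}: 20 + 41 = 61
  {Maris, Ridge} + {Cedar, Ash, Juniper}: 49 + 36 = 85
  {Cedar} + {Maris, Ridge, Ash, Juniper}: 8 + 53 = 61
  {Maris, Cedar} + {Ridge, Ash, Juniper}: 37 + 48 = 85
  {Ridge, Cedar} + {Maris, Ash, Juniper}: 20 + 41 = 61
  … (15 splits in total)
Best: vehicle 1 Pine → Ridge → Pine = 20; vehicle 2 Pine → Maris → Ash → Juniper → Cedar → Pine = 41; combined 61.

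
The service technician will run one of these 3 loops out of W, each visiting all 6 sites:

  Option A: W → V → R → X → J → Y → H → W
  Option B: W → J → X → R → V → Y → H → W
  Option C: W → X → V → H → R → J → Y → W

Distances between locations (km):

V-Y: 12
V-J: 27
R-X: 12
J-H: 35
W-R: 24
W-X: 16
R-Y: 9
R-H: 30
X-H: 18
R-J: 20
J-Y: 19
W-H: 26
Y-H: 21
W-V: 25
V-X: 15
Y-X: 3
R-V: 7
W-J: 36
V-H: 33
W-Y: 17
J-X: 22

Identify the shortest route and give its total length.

Shortest is Option A, total 132 km.

Option A: 25 + 7 + 12 + 22 + 19 + 21 + 26 = 132
Option B: 36 + 22 + 12 + 7 + 12 + 21 + 26 = 136
Option C: 16 + 15 + 33 + 30 + 20 + 19 + 17 = 150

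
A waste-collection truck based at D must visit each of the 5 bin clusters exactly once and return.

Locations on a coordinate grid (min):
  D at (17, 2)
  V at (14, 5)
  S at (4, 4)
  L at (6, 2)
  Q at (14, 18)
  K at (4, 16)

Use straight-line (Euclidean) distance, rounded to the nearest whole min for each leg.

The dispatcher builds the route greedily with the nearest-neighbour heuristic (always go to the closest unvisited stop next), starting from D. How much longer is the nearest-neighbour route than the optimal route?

Excess over optimum: 1 min.

From D: V=4, L=11, S=13, Q=16, K=19 → choose V (4).
From V: L=9, S=10, Q=13, K=15 → choose L (9).
From L: S=3, K=14, Q=18 → choose S (3).
From S: K=12, Q=17 → choose K (12).
From K: Q=10 → choose Q (10).
NN route D → V → L → S → K → Q → D costs 54.
Optimal: D → V → Q → K → S → L → D costs 53 (by enumerating all 60 distinct tours).
Excess = 54 − 53 = 1.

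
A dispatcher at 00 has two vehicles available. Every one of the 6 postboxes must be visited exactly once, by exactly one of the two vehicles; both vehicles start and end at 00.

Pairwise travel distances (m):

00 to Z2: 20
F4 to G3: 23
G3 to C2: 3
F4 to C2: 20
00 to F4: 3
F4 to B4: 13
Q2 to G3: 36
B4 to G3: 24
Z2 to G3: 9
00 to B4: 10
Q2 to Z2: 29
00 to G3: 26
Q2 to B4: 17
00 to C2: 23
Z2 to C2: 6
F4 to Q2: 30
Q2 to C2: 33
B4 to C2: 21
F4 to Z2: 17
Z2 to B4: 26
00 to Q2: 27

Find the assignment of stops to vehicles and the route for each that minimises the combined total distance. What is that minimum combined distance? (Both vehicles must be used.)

Try each way of splitting the stops between the two vehicles (each non-empty) and, for each split, find the best tour for each vehicle:
  {F4} + {Q2, Z2, B4, G3, C2}: 6 + 91 = 97
  {Q2} + {F4, Z2, B4, G3, C2}: 54 + 63 = 117
  {F4, Q2} + {Z2, B4, G3, C2}: 60 + 63 = 123
  {Z2} + {F4, Q2, B4, G3, C2}: 40 + 89 = 129
  {F4, Z2} + {Q2, B4, G3, C2}: 40 + 89 = 129
  {Q2, Z2} + {F4, B4, G3, C2}: 76 + 60 = 136
  … (31 splits in total)
Best: vehicle 1 00 → F4 → 00 = 6; vehicle 2 00 → B4 → Q2 → Z2 → G3 → C2 → 00 = 91; combined 97.

97 m — the smallest possible combined total.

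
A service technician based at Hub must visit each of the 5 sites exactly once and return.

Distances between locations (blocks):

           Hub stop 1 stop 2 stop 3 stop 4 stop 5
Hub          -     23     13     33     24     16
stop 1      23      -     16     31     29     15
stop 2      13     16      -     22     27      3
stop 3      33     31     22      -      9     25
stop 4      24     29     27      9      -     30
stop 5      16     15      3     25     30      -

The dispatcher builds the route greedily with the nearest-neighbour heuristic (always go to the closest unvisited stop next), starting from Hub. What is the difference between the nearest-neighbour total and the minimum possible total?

Hub: stop 2=13, stop 5=16, stop 1=23, stop 4=24, stop 3=33 ⇒ stop 2
stop 2: stop 5=3, stop 1=16, stop 3=22, stop 4=27 ⇒ stop 5
stop 5: stop 1=15, stop 3=25, stop 4=30 ⇒ stop 1
stop 1: stop 4=29, stop 3=31 ⇒ stop 4
stop 4: stop 3=9 ⇒ stop 3
NN route Hub → stop 2 → stop 5 → stop 1 → stop 4 → stop 3 → Hub costs 102.
Optimal: Hub → stop 2 → stop 5 → stop 1 → stop 3 → stop 4 → Hub costs 95 (by enumerating all 60 distinct tours).
Excess = 102 − 95 = 7.

The nearest-neighbour route is 7 blocks longer than optimal.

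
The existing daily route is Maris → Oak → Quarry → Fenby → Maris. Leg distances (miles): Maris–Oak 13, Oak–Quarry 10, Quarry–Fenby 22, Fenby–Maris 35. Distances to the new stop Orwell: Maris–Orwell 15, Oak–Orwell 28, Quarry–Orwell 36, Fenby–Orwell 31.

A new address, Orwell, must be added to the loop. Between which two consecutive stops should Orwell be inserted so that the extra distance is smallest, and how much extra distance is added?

Insertion cost between consecutive stops i–j is d(i,Orwell) + d(Orwell,j) − d(i,j):
  between Maris and Oak: 15 + 28 − 13 = 30
  between Oak and Quarry: 28 + 36 − 10 = 54
  between Quarry and Fenby: 36 + 31 − 22 = 45
  between Fenby and Maris: 31 + 15 − 35 = 11
Cheapest insertion is between Fenby and Maris, adding 11.
New total = 80 + 11 = 91.

Adding 11 miles by placing Orwell on the Fenby–Maris leg.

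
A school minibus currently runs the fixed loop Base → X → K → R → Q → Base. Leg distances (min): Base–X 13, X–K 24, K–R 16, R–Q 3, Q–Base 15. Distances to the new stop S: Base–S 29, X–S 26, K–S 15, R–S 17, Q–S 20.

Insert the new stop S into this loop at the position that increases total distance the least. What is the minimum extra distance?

Insertion cost between consecutive stops i–j is d(i,S) + d(S,j) − d(i,j):
  between Base and X: 29 + 26 − 13 = 42
  between X and K: 26 + 15 − 24 = 17
  between K and R: 15 + 17 − 16 = 16
  between R and Q: 17 + 20 − 3 = 34
  between Q and Base: 20 + 29 − 15 = 34
Cheapest insertion is between K and R, adding 16.
New total = 71 + 16 = 87.

Adding 16 min by placing S on the K–R leg.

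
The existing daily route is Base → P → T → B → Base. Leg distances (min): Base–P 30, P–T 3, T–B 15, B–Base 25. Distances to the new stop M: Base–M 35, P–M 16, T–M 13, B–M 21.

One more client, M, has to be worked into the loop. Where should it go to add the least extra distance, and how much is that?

Insertion cost between consecutive stops i–j is d(i,M) + d(M,j) − d(i,j):
  between Base and P: 35 + 16 − 30 = 21
  between P and T: 16 + 13 − 3 = 26
  between T and B: 13 + 21 − 15 = 19
  between B and Base: 21 + 35 − 25 = 31
Cheapest insertion is between T and B, adding 19.
New total = 73 + 19 = 92.

+19 min — insert M between T and B.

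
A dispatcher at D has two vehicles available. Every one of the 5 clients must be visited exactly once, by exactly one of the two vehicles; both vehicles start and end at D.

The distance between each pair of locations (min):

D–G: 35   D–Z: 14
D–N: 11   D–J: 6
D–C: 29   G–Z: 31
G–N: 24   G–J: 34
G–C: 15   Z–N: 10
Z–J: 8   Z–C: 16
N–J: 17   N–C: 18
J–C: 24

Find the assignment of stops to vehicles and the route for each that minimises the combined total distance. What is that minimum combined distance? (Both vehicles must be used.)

Check every non-empty split of the stops between the two vehicles; for each half take its own optimal tour:
  {G} + {Z, N, J, C}: 70 + 59 = 129
  {Z} + {G, N, J, C}: 28 + 80 = 108
  {G, Z} + {N, J, C}: 80 + 59 = 139
  {N} + {G, Z, J, C}: 22 + 80 = 102
  {G, N} + {Z, J, C}: 70 + 59 = 129
  {Z, N} + {G, J, C}: 35 + 80 = 115
  … (15 splits in total)
  {J} + {G, Z, N, C}: 12 + 80 = 92  ← best
Best: vehicle 1 D → J → D = 12; vehicle 2 D → Z → C → G → N → D = 80; combined 92.

92 min — the smallest possible combined total.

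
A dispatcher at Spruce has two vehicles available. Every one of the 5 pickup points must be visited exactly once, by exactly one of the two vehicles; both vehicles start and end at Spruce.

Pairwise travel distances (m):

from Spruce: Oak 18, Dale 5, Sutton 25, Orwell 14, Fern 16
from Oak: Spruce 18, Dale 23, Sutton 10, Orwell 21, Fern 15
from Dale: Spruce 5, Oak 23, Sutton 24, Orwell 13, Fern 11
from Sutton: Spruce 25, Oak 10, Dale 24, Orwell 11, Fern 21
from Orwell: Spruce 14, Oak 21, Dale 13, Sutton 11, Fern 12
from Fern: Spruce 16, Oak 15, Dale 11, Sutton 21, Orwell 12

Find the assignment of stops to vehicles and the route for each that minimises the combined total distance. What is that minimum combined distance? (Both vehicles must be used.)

Check every non-empty split of the stops between the two vehicles; for each half take its own optimal tour:
  {Oak} + {Dale, Sutton, Orwell, Fern}: 36 + 62 = 98
  {Dale} + {Oak, Sutton, Orwell, Fern}: 10 + 66 = 76
  {Oak, Dale} + {Sutton, Orwell, Fern}: 46 + 62 = 108
  {Sutton} + {Oak, Dale, Orwell, Fern}: 50 + 63 = 113
  {Oak, Sutton} + {Dale, Orwell, Fern}: 53 + 42 = 95
  {Dale, Sutton} + {Oak, Orwell, Fern}: 54 + 59 = 113
  … (15 splits in total)
Best: vehicle 1 Spruce → Dale → Spruce = 10; vehicle 2 Spruce → Orwell → Sutton → Oak → Fern → Spruce = 66; combined 76.

76 m — the smallest possible combined total.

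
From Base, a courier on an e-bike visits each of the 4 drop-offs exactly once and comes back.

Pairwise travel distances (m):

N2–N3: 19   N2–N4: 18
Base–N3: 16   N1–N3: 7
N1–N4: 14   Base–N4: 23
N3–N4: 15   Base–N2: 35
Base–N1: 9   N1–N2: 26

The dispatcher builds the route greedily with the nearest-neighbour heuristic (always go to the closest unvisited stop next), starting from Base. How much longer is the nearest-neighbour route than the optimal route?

8 m longer than the optimal tour.

From Base: N1=9, N3=16, N4=23, N2=35 → choose N1 (9).
From N1: N3=7, N4=14, N2=26 → choose N3 (7).
From N3: N4=15, N2=19 → choose N4 (15).
From N4: N2=18 → choose N2 (18).
NN route Base → N1 → N3 → N4 → N2 → Base costs 84.
Optimal: Base → N1 → N3 → N2 → N4 → Base costs 76 (by enumerating all 12 distinct tours).
Excess = 84 − 76 = 8.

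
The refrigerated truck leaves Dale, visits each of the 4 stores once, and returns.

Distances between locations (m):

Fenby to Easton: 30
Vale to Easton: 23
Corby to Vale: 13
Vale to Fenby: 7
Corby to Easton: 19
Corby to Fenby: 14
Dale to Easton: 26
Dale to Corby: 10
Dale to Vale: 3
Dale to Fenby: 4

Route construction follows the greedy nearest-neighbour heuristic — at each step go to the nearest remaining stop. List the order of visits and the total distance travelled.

At Dale the remaining stops are Vale 3, Fenby 4, Corby 10, Easton 26; go to Vale.
At Vale the remaining stops are Fenby 7, Corby 13, Easton 23; go to Fenby.
At Fenby the remaining stops are Corby 14, Easton 30; go to Corby.
At Corby the remaining stops are Easton 19; go to Easton.
Return Easton→Dale: 26.
Total = 3 + 7 + 14 + 19 + 26 = 69.

Total distance 69 m via the nearest-neighbour route Dale → Vale → Fenby → Corby → Easton → Dale.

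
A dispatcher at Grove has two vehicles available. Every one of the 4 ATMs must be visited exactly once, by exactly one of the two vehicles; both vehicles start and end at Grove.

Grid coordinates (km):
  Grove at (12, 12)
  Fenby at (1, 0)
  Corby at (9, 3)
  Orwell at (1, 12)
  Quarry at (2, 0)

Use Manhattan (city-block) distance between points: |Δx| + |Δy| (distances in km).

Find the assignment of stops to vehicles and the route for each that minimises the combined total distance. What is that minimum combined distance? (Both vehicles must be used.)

Minimum combined distance: 68 km.

Try each way of splitting the stops between the two vehicles (each non-empty) and, for each split, find the best tour for each vehicle:
  {Fenby} + {Corby, Orwell, Quarry}: 46 + 46 = 92
  {Corby} + {Fenby, Orwell, Quarry}: 24 + 46 = 70
  {Fenby, Corby} + {Orwell, Quarry}: 46 + 46 = 92
  {Orwell} + {Fenby, Corby, Quarry}: 22 + 46 = 68
  {Fenby, Orwell} + {Corby, Quarry}: 46 + 44 = 90
  {Corby, Orwell} + {Fenby, Quarry}: 40 + 46 = 86
  … (7 splits in total)
Best: vehicle 1 Grove → Orwell → Grove = 22; vehicle 2 Grove → Fenby → Quarry → Corby → Grove = 46; combined 68.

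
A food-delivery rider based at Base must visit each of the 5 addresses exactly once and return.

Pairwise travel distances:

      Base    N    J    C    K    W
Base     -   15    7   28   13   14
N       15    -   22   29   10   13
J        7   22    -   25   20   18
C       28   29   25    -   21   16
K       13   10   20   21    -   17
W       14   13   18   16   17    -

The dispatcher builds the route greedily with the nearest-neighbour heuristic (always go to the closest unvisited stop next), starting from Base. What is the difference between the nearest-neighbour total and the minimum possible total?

Base: J=7, K=13, W=14, N=15, C=28 ⇒ J
J: W=18, K=20, N=22, C=25 ⇒ W
W: N=13, C=16, K=17 ⇒ N
N: K=10, C=29 ⇒ K
K: C=21 ⇒ C
NN route Base → J → W → N → K → C → Base costs 97.
Optimal: Base → J → C → W → N → K → Base costs 84 (by enumerating all 60 distinct tours).
Excess = 97 − 84 = 13.

Excess over optimum: 13.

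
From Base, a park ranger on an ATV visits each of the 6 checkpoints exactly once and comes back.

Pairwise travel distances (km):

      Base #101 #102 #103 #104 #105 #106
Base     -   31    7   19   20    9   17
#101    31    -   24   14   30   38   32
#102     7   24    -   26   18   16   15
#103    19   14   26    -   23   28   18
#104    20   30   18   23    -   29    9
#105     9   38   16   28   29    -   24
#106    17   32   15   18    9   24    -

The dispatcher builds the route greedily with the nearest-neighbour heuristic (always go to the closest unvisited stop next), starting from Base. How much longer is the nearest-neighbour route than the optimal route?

Base: #102=7, #105=9, #106=17, #103=19, #104=20, #101=31 ⇒ #102
#102: #106=15, #105=16, #104=18, #101=24, #103=26 ⇒ #106
#106: #104=9, #103=18, #105=24, #101=32 ⇒ #104
#104: #103=23, #105=29, #101=30 ⇒ #103
#103: #101=14, #105=28 ⇒ #101
#101: #105=38 ⇒ #105
NN route Base → #102 → #106 → #104 → #103 → #101 → #105 → Base costs 115.
Optimal: Base → #102 → #101 → #103 → #104 → #106 → #105 → Base costs 110 (by enumerating all 360 distinct tours).
Excess = 115 − 110 = 5.

The nearest-neighbour route is 5 km longer than optimal.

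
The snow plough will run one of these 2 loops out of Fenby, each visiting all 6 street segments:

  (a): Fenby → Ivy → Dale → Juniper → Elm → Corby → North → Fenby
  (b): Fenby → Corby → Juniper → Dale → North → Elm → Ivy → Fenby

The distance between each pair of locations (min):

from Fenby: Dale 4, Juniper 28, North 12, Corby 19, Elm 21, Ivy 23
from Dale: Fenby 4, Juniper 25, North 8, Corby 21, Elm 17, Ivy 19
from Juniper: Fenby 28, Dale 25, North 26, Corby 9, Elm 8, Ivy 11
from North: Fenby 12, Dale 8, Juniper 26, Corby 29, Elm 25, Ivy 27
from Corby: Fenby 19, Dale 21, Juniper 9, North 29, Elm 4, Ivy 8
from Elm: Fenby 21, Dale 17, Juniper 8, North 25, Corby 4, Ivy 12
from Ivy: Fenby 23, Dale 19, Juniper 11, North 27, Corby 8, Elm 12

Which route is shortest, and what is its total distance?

(a): 23 + 19 + 25 + 8 + 4 + 29 + 12 = 120
(b): 19 + 9 + 25 + 8 + 25 + 12 + 23 = 121

120 min — (a) is the shortest.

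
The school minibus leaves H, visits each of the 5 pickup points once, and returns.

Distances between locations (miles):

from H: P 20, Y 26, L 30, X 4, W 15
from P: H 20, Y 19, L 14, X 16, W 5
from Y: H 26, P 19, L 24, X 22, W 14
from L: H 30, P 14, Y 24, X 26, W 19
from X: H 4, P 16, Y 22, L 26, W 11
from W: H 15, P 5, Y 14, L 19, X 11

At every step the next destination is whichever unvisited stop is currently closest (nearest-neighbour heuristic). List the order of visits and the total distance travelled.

At H the remaining stops are X 4, W 15, P 20, Y 26, L 30; go to X.
At X the remaining stops are W 11, P 16, Y 22, L 26; go to W.
At W the remaining stops are P 5, Y 14, L 19; go to P.
At P the remaining stops are L 14, Y 19; go to L.
At L the remaining stops are Y 24; go to Y.
Return Y→H: 26.
Total = 4 + 11 + 5 + 14 + 24 + 26 = 84.

Total distance 84 miles via the nearest-neighbour route H → X → W → P → L → Y → H.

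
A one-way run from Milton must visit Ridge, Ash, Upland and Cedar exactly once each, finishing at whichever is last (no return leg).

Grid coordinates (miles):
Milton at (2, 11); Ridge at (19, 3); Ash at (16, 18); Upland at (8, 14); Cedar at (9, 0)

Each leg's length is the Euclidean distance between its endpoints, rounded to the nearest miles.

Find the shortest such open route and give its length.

41 miles — the minimum one-way total.

There are 4! = 24 possible orderings.
Milton - Ridge - Ash - Upland - Cedar: 19+15+9+14 = 57
Milton - Ridge - Ash - Cedar - Upland: 19+15+19+14 = 67
Milton - Ridge - Upland - Ash - Cedar: 19+16+9+19 = 63
Milton - Ridge - Upland - Cedar - Ash: 19+16+14+19 = 68
Milton - Ridge - Cedar - Ash - Upland: 19+10+19+9 = 57
Milton - Ridge - Cedar - Upland - Ash: 19+10+14+9 = 52
Milton - Ash - Ridge - Upland - Cedar: 16+15+16+14 = 61
Milton - Ash - Ridge - Cedar - Upland: 16+15+10+14 = 55
Milton - Ash - Upland - Ridge - Cedar: 16+9+16+10 = 51
Milton - Ash - Upland - Cedar - Ridge: 16+9+14+10 = 49
Milton - Ash - Cedar - Ridge - Upland: 16+19+10+16 = 61
Milton - Ash - Cedar - Upland - Ridge: 16+19+14+16 = 65
Milton - Upland - Ridge - Ash - Cedar: 7+16+15+19 = 57
Milton - Upland - Ridge - Cedar - Ash: 7+16+10+19 = 52
… (10 more)
Milton - Upland - Ash - Ridge - Cedar: 7+9+15+10 = 41  ← best
The minimum is 41.
One shortest path: Milton → Upland → Ash → Ridge → Cedar.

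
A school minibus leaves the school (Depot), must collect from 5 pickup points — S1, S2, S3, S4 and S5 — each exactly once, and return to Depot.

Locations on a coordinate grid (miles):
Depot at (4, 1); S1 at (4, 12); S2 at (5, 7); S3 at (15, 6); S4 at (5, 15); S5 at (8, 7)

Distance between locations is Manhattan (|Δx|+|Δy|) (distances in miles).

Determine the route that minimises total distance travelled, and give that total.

There are 60 distinct closed tours to check (reversals are equivalent).
Depot - S1 - S2 - S3 - S4 - S5 - Depot: 11+6+11+19+11+10 = 68
Depot - S1 - S2 - S3 - S5 - S4 - Depot: 11+6+11+8+11+15 = 62
Depot - S1 - S2 - S4 - S3 - S5 - Depot: 11+6+8+19+8+10 = 62
Depot - S1 - S2 - S4 - S5 - S3 - Depot: 11+6+8+11+8+16 = 60
Depot - S1 - S2 - S5 - S3 - S4 - Depot: 11+6+3+8+19+15 = 62
Depot - S1 - S2 - S5 - S4 - S3 - Depot: 11+6+3+11+19+16 = 66
Depot - S1 - S3 - S2 - S4 - S5 - Depot: 11+17+11+8+11+10 = 68
Depot - S1 - S3 - S2 - S5 - S4 - Depot: 11+17+11+3+11+15 = 68
Depot - S1 - S3 - S4 - S2 - S5 - Depot: 11+17+19+8+3+10 = 68
Depot - S1 - S3 - S4 - S5 - S2 - Depot: 11+17+19+11+3+7 = 68
Depot - S1 - S3 - S5 - S2 - S4 - Depot: 11+17+8+3+8+15 = 62
Depot - S1 - S3 - S5 - S4 - S2 - Depot: 11+17+8+11+8+7 = 62
Depot - S1 - S4 - S2 - S3 - S5 - Depot: 11+4+8+11+8+10 = 52
Depot - S1 - S4 - S2 - S5 - S3 - Depot: 11+4+8+3+8+16 = 50
… (46 more)
The minimum is 50.
One optimal route: Depot → S1 → S4 → S2 → S5 → S3 → Depot (or its reverse).

Shortest round trip = 50 miles.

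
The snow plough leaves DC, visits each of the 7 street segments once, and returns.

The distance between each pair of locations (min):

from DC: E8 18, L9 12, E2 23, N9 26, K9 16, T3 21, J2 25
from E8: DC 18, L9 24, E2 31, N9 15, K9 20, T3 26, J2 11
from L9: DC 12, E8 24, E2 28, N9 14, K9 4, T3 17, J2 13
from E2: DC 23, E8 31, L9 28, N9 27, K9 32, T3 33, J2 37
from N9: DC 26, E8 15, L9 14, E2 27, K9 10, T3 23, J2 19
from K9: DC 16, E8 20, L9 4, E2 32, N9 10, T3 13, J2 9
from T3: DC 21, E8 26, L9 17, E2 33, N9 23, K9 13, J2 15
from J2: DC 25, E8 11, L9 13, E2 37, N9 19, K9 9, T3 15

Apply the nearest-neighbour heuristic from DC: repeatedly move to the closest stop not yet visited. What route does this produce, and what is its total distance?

At DC the remaining stops are L9 12, K9 16, E8 18, T3 21, E2 23, J2 25, N9 26; go to L9.
At L9 the remaining stops are K9 4, J2 13, N9 14, T3 17, E8 24, E2 28; go to K9.
At K9 the remaining stops are J2 9, N9 10, T3 13, E8 20, E2 32; go to J2.
At J2 the remaining stops are E8 11, T3 15, N9 19, E2 37; go to E8.
At E8 the remaining stops are N9 15, T3 26, E2 31; go to N9.
At N9 the remaining stops are T3 23, E2 27; go to T3.
At T3 the remaining stops are E2 33; go to E2.
Return E2→DC: 23.
Total = 12 + 4 + 9 + 11 + 15 + 23 + 33 + 23 = 130.

Nearest-neighbour total = 130 min; route DC → L9 → K9 → J2 → E8 → N9 → T3 → E2 → DC.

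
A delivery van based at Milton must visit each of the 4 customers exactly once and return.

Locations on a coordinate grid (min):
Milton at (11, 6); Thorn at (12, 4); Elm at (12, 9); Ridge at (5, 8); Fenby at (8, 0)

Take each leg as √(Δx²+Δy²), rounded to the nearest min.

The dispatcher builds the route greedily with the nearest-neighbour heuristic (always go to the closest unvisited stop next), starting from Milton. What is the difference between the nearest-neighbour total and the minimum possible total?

Excess over optimum: 3 min.

Milton: Thorn=2, Elm=3, Ridge=6, Fenby=7 ⇒ Thorn
Thorn: Elm=5, Fenby=6, Ridge=8 ⇒ Elm
Elm: Ridge=7, Fenby=10 ⇒ Ridge
Ridge: Fenby=9 ⇒ Fenby
NN route Milton → Thorn → Elm → Ridge → Fenby → Milton costs 30.
Optimal: Milton → Thorn → Fenby → Ridge → Elm → Milton costs 27 (by enumerating all 12 distinct tours).
Excess = 30 − 27 = 3.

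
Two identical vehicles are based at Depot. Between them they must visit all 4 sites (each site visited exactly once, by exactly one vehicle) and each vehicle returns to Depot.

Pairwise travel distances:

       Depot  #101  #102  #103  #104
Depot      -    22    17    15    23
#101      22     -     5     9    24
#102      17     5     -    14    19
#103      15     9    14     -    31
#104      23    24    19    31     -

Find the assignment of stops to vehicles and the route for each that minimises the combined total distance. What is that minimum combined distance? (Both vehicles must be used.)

Check every non-empty split of the stops between the two vehicles; for each half take its own optimal tour:
  {#101} + {#102, #103, #104}: 44 + 71 = 115
  {#102} + {#101, #103, #104}: 34 + 71 = 105
  {#101, #102} + {#103, #104}: 44 + 69 = 113
  {#103} + {#101, #102, #104}: 30 + 69 = 99
  {#101, #103} + {#102, #104}: 46 + 59 = 105
  {#102, #103} + {#101, #104}: 46 + 69 = 115
  … (7 splits in total)
  {#101, #102, #103} + {#104}: 46 + 46 = 92  ← best
Best: vehicle 1 Depot → #102 → #101 → #103 → Depot = 46; vehicle 2 Depot → #104 → Depot = 46; combined 92.

92 — the smallest possible combined total.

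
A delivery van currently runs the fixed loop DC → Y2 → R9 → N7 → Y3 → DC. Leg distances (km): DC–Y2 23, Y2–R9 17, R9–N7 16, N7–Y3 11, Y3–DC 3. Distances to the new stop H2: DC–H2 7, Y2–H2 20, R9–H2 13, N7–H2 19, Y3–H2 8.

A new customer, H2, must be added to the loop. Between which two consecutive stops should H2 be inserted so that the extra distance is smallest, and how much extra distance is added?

Insertion cost between consecutive stops i–j is d(i,H2) + d(H2,j) − d(i,j):
  between DC and Y2: 7 + 20 − 23 = 4
  between Y2 and R9: 20 + 13 − 17 = 16
  between R9 and N7: 13 + 19 − 16 = 16
  between N7 and Y3: 19 + 8 − 11 = 16
  between Y3 and DC: 8 + 7 − 3 = 12
Cheapest insertion is between DC and Y2, adding 4.
New total = 70 + 4 = 74.

Adding 4 km by placing H2 on the DC–Y2 leg.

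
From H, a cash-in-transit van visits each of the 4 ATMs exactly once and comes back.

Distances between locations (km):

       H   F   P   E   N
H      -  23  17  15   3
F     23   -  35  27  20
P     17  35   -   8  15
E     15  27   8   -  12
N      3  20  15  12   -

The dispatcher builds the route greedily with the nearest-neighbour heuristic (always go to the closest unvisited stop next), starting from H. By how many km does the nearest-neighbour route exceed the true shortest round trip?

From H: N=3, E=15, P=17, F=23 → choose N (3).
From N: E=12, P=15, F=20 → choose E (12).
From E: P=8, F=27 → choose P (8).
From P: F=35 → choose F (35).
NN route H → N → E → P → F → H costs 81.
Optimal: H → P → E → F → N → H costs 75 (by enumerating all 12 distinct tours).
Excess = 81 − 75 = 6.

6 km longer than the optimal tour.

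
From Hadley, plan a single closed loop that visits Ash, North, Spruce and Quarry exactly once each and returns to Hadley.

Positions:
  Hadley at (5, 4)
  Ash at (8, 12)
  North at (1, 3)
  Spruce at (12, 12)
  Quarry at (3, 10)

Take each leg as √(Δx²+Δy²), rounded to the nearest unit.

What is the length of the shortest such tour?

With 4 stops there are 4!/2 = 12 distinct round trips (a route and its reverse cost the same).
Hadley - Ash - North - Spruce - Quarry - Hadley: 9+11+14+9+6 = 49
Hadley - Ash - North - Quarry - Spruce - Hadley: 9+11+7+9+11 = 47
Hadley - Ash - Spruce - North - Quarry - Hadley: 9+4+14+7+6 = 40
Hadley - Ash - Spruce - Quarry - North - Hadley: 9+4+9+7+4 = 33
Hadley - Ash - Quarry - North - Spruce - Hadley: 9+5+7+14+11 = 46
Hadley - Ash - Quarry - Spruce - North - Hadley: 9+5+9+14+4 = 41
Hadley - North - Ash - Spruce - Quarry - Hadley: 4+11+4+9+6 = 34
Hadley - North - Ash - Quarry - Spruce - Hadley: 4+11+5+9+11 = 40
Hadley - North - Spruce - Ash - Quarry - Hadley: 4+14+4+5+6 = 33
Hadley - North - Quarry - Ash - Spruce - Hadley: 4+7+5+4+11 = 31
Hadley - Spruce - Ash - North - Quarry - Hadley: 11+4+11+7+6 = 39
Hadley - Spruce - North - Ash - Quarry - Hadley: 11+14+11+5+6 = 47
The minimum is 31.
One optimal route: Hadley → North → Quarry → Ash → Spruce → Hadley (or its reverse).

31 — the shortest possible round trip.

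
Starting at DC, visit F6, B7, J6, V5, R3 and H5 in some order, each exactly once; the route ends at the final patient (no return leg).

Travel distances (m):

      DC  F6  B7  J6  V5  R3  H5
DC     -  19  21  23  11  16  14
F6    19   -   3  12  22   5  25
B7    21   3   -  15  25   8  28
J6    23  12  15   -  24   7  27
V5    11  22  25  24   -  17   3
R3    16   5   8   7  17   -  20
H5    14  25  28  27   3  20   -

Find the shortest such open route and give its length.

There are 6! = 720 possible orderings.
DC - F6 - B7 - J6 - V5 - R3 - H5: 19+3+15+24+17+20 = 98
DC - F6 - B7 - J6 - V5 - H5 - R3: 19+3+15+24+3+20 = 84
DC - F6 - B7 - J6 - R3 - V5 - H5: 19+3+15+7+17+3 = 64
DC - F6 - B7 - J6 - R3 - H5 - V5: 19+3+15+7+20+3 = 67
DC - F6 - B7 - J6 - H5 - V5 - R3: 19+3+15+27+3+17 = 84
DC - F6 - B7 - J6 - H5 - R3 - V5: 19+3+15+27+20+17 = 101
DC - F6 - B7 - V5 - J6 - R3 - H5: 19+3+25+24+7+20 = 98
DC - F6 - B7 - V5 - J6 - H5 - R3: 19+3+25+24+27+20 = 118
… (712 more)
DC - V5 - H5 - J6 - R3 - F6 - B7: 11+3+27+7+5+3 = 56  ← best
The minimum is 56.
One shortest path: DC → V5 → H5 → J6 → R3 → F6 → B7.

Shortest open route: 56 m.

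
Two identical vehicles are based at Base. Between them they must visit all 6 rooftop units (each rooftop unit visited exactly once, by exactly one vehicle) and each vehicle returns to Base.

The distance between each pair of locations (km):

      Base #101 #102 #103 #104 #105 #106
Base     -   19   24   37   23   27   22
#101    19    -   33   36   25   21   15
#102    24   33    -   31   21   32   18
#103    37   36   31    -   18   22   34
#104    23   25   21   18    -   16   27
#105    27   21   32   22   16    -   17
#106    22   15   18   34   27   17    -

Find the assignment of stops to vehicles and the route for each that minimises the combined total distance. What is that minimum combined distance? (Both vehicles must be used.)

Check every non-empty split of the stops between the two vehicles; for each half take its own optimal tour:
  {#101} + {#102, #103, #104, #105, #106}: 38 + 122 = 160
  {#102} + {#101, #103, #104, #105, #106}: 48 + 114 = 162
  {#101, #102} + {#103, #104, #105, #106}: 76 + 102 = 178
  {#103} + {#101, #102, #104, #105, #106}: 74 + 112 = 186
  {#101, #103} + {#102, #104, #105, #106}: 92 + 98 = 190
  {#102, #103} + {#101, #104, #105, #106}: 92 + 90 = 182
  … (31 splits in total)
Best: vehicle 1 Base → #101 → Base = 38; vehicle 2 Base → #102 → #106 → #105 → #103 → #104 → Base = 122; combined 160.

160 km — the smallest possible combined total.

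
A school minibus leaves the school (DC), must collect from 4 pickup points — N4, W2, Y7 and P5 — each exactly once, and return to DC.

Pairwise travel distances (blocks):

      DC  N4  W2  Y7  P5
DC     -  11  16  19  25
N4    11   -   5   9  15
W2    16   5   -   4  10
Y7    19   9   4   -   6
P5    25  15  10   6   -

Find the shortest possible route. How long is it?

DC→N4→W2→Y7→P5→DC: 11+5+4+6+25 = 51
DC→N4→W2→P5→Y7→DC: 11+5+10+6+19 = 51
DC→N4→Y7→W2→P5→DC: 11+9+4+10+25 = 59
DC→N4→Y7→P5→W2→DC: 11+9+6+10+16 = 52
DC→N4→P5→W2→Y7→DC: 11+15+10+4+19 = 59
DC→N4→P5→Y7→W2→DC: 11+15+6+4+16 = 52
DC→W2→N4→Y7→P5→DC: 16+5+9+6+25 = 61
DC→W2→N4→P5→Y7→DC: 16+5+15+6+19 = 61
DC→W2→Y7→N4→P5→DC: 16+4+9+15+25 = 69
DC→W2→P5→N4→Y7→DC: 16+10+15+9+19 = 69
DC→Y7→N4→W2→P5→DC: 19+9+5+10+25 = 68
DC→Y7→W2→N4→P5→DC: 19+4+5+15+25 = 68
The minimum is 51.
One optimal route: DC → N4 → W2 → Y7 → P5 → DC (or its reverse).

Shortest round trip = 51 blocks.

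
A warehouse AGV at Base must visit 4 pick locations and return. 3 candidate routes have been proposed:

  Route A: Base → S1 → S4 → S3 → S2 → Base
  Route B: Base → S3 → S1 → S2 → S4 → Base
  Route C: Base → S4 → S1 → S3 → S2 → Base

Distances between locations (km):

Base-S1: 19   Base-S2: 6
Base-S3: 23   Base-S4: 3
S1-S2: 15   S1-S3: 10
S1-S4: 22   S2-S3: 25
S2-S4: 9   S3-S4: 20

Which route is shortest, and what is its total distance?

60 km — Route B is the shortest.

Route A: 19 + 22 + 20 + 25 + 6 = 92
Route B: 23 + 10 + 15 + 9 + 3 = 60
Route C: 3 + 22 + 10 + 25 + 6 = 66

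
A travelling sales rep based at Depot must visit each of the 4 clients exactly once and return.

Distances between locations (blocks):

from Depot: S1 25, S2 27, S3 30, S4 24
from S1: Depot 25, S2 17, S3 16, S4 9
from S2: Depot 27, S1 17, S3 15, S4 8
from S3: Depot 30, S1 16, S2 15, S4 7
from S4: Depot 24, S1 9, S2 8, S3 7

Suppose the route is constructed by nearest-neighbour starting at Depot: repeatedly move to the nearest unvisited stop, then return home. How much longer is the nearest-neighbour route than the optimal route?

5 blocks longer than the optimal tour.

Depot: S4=24, S1=25, S2=27, S3=30 ⇒ S4
S4: S3=7, S2=8, S1=9 ⇒ S3
S3: S2=15, S1=16 ⇒ S2
S2: S1=17 ⇒ S1
NN route Depot → S4 → S3 → S2 → S1 → Depot costs 88.
Optimal: Depot → S1 → S3 → S4 → S2 → Depot costs 83 (by enumerating all 12 distinct tours).
Excess = 88 − 83 = 5.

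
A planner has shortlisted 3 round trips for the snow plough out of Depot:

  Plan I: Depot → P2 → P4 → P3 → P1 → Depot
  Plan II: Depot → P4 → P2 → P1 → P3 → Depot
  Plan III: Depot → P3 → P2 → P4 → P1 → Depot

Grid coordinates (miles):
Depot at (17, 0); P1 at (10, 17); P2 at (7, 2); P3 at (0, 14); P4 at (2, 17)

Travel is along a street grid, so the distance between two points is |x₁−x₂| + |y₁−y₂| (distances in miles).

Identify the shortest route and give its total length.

Shortest is Plan I, total 74 miles.

Plan I: 12 + 20 + 5 + 13 + 24 = 74
Plan II: 32 + 20 + 18 + 13 + 31 = 114
Plan III: 31 + 19 + 20 + 8 + 24 = 102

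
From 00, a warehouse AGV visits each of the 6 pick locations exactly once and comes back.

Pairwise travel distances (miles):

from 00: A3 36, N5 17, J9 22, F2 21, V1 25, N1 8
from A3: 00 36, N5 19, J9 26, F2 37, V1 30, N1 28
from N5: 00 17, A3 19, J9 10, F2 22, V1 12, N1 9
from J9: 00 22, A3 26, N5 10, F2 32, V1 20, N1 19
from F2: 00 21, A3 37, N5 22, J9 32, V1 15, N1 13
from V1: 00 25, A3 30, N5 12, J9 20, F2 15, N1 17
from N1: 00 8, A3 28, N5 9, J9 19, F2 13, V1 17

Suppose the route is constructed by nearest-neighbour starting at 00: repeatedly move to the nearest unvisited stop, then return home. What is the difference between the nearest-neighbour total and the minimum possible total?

The nearest-neighbour route is 20 miles longer than optimal.

From 00: N1=8, N5=17, F2=21, J9=22, V1=25, A3=36 → choose N1 (8).
From N1: N5=9, F2=13, V1=17, J9=19, A3=28 → choose N5 (9).
From N5: J9=10, V1=12, A3=19, F2=22 → choose J9 (10).
From J9: V1=20, A3=26, F2=32 → choose V1 (20).
From V1: F2=15, A3=30 → choose F2 (15).
From F2: A3=37 → choose A3 (37).
NN route 00 → N1 → N5 → J9 → V1 → F2 → A3 → 00 costs 135.
Optimal: 00 → J9 → A3 → N5 → V1 → F2 → N1 → 00 costs 115 (by enumerating all 360 distinct tours).
Excess = 135 − 115 = 20.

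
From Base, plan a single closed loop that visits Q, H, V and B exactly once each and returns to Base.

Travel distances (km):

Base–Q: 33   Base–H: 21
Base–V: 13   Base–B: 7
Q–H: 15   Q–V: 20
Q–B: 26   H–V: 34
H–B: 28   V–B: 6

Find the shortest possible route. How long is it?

There are 12 distinct closed tours to check (reversals are equivalent).
Base→Q→H→V→B→Base: 33+15+34+6+7 = 95
Base→Q→H→B→V→Base: 33+15+28+6+13 = 95
Base→Q→V→H→B→Base: 33+20+34+28+7 = 122
Base→Q→V→B→H→Base: 33+20+6+28+21 = 108
Base→Q→B→H→V→Base: 33+26+28+34+13 = 134
Base→Q→B→V→H→Base: 33+26+6+34+21 = 120
Base→H→Q→V→B→Base: 21+15+20+6+7 = 69
Base→H→Q→B→V→Base: 21+15+26+6+13 = 81
Base→H→V→Q→B→Base: 21+34+20+26+7 = 108
Base→H→B→Q→V→Base: 21+28+26+20+13 = 108
Base→V→Q→H→B→Base: 13+20+15+28+7 = 83
Base→V→H→Q→B→Base: 13+34+15+26+7 = 95
The minimum is 69.
One optimal route: Base → H → Q → V → B → Base (or its reverse).

Minimum total distance: 69 km.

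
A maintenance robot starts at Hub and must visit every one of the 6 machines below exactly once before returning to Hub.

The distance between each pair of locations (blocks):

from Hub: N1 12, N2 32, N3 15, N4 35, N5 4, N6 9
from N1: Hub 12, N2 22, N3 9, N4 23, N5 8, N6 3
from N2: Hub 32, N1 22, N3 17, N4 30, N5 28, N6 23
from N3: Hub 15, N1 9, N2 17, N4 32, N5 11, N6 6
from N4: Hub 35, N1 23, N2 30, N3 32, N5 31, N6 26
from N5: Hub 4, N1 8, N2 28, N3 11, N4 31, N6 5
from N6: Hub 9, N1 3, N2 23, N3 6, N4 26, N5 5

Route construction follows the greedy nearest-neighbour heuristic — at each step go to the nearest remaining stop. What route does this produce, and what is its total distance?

Nearest-neighbour total = 103 blocks; route Hub → N5 → N6 → N1 → N3 → N2 → N4 → Hub.

At Hub the remaining stops are N5 4, N6 9, N1 12, N3 15, N2 32, N4 35; go to N5.
At N5 the remaining stops are N6 5, N1 8, N3 11, N2 28, N4 31; go to N6.
At N6 the remaining stops are N1 3, N3 6, N2 23, N4 26; go to N1.
At N1 the remaining stops are N3 9, N2 22, N4 23; go to N3.
At N3 the remaining stops are N2 17, N4 32; go to N2.
At N2 the remaining stops are N4 30; go to N4.
Return N4→Hub: 35.
Total = 4 + 5 + 3 + 9 + 17 + 30 + 35 = 103.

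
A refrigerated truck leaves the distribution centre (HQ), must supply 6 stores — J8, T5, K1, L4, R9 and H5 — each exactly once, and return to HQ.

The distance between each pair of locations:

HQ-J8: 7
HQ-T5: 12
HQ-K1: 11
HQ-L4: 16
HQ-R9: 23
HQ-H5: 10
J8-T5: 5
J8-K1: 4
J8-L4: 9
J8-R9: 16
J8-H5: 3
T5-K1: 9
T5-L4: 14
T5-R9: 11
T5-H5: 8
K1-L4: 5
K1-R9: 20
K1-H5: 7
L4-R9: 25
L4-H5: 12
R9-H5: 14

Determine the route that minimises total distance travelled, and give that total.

HQ → J8 → T5 → K1 → L4 → R9 → H5 → HQ: 7+5+9+5+25+14+10 = 75
HQ → J8 → T5 → K1 → L4 → H5 → R9 → HQ: 7+5+9+5+12+14+23 = 75
HQ → J8 → T5 → K1 → R9 → L4 → H5 → HQ: 7+5+9+20+25+12+10 = 88
HQ → J8 → T5 → K1 → R9 → H5 → L4 → HQ: 7+5+9+20+14+12+16 = 83
HQ → J8 → T5 → K1 → H5 → L4 → R9 → HQ: 7+5+9+7+12+25+23 = 88
HQ → J8 → T5 → K1 → H5 → R9 → L4 → HQ: 7+5+9+7+14+25+16 = 83
HQ → J8 → T5 → L4 → K1 → R9 → H5 → HQ: 7+5+14+5+20+14+10 = 75
HQ → J8 → T5 → L4 → K1 → H5 → R9 → HQ: 7+5+14+5+7+14+23 = 75
… (352 more)
HQ → J8 → T5 → R9 → H5 → K1 → L4 → HQ: 7+5+11+14+7+5+16 = 65  ← best
The minimum is 65.
One optimal route: HQ → J8 → T5 → R9 → H5 → K1 → L4 → HQ (or its reverse).

65 — the shortest possible round trip.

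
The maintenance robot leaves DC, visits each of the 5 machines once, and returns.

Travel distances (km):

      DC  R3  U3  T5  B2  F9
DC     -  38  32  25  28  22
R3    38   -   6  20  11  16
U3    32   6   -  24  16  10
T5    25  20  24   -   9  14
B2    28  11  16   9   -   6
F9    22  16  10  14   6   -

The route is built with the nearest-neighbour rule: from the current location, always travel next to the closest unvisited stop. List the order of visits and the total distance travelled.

From DC: distances to unvisited — F9=22, T5=25, B2=28, U3=32, R3=38. Nearest is F9 (22).
From F9: distances to unvisited — B2=6, U3=10, T5=14, R3=16. Nearest is B2 (6).
From B2: distances to unvisited — T5=9, R3=11, U3=16. Nearest is T5 (9).
From T5: distances to unvisited — R3=20, U3=24. Nearest is R3 (20).
From R3: distances to unvisited — U3=6. Nearest is U3 (6).
Return U3→DC: 32.
Total = 22 + 6 + 9 + 20 + 6 + 32 = 95.

Nearest-neighbour total = 95 km; route DC → F9 → B2 → T5 → R3 → U3 → DC.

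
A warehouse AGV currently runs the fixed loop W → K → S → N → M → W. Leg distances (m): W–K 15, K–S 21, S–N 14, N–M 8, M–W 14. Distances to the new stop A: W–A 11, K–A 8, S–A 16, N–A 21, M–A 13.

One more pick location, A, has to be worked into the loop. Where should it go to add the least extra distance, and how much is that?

+3 m — insert A between K and S.

Insertion cost between consecutive stops i–j is d(i,A) + d(A,j) − d(i,j):
  between W and K: 11 + 8 − 15 = 4
  between K and S: 8 + 16 − 21 = 3
  between S and N: 16 + 21 − 14 = 23
  between N and M: 21 + 13 − 8 = 26
  between M and W: 13 + 11 − 14 = 10
Cheapest insertion is between K and S, adding 3.
New total = 72 + 3 = 75.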